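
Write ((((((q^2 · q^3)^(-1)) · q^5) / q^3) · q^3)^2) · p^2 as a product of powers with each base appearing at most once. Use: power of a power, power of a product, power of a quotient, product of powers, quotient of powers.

p^2

((((((q^2 · q^3)^(-1)) · q^5) / q^3) · q^3)^2) · p^2
= ((((((q^2 · q^3)^(-1)) · q^5) / q^3)^2) · ((q^3)^2)) · p^2    [power of a product]
= ((((((q^2 · q^3)^(-1)) · q^5)^2) / ((q^3)^2)) · ((q^3)^2)) · p^2    [power of a quotient]
= ((((((q^2 · q^3)^(-1))^2) · ((q^5)^2)) / ((q^3)^2)) · ((q^3)^2)) · p^2    [power of a product]
= (((((q^2 · q^3)^(-2)) · ((q^5)^2)) / ((q^3)^2)) · ((q^3)^2)) · p^2    [power of a power]
= ((((((q^2)^(-2)) · ((q^3)^(-2))) · ((q^5)^2)) / ((q^3)^2)) · ((q^3)^2)) · p^2    [power of a product]
= ((((q^(-4) · ((q^3)^(-2))) · ((q^5)^2)) / ((q^3)^2)) · ((q^3)^2)) · p^2    [power of a power]
= ((((q^(-4) · q^(-6)) · ((q^5)^2)) / ((q^3)^2)) · ((q^3)^2)) · p^2    [power of a power]
= (((q^(-10) · ((q^5)^2)) / ((q^3)^2)) · ((q^3)^2)) · p^2    [product of powers]
= (((q^(-10) · q^10) / ((q^3)^2)) · ((q^3)^2)) · p^2    [power of a power]
= ((q^0 / ((q^3)^2)) · ((q^3)^2)) · p^2    [product of powers]
= ((q^0 / q^6) · ((q^3)^2)) · p^2    [power of a power]
= (q^(-6) · ((q^3)^2)) · p^2    [quotient of powers]
= (q^(-6) · q^6) · p^2    [power of a power]
= q^0 · p^2    [product of powers]
= p^2    [rearrange]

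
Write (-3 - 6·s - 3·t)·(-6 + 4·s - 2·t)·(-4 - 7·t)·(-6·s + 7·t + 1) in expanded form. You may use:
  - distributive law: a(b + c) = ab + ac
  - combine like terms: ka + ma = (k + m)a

(-3 - 6·s - 3·t)·(-6 + 4·s - 2·t)·(-4 - 7·t)·(-6·s + 7·t + 1)
= (18 - 12·s + 6·t + 36·s - 24·s^2 + 12·s·t + 18·t - 12·s·t + 6·t^2)·(-4 - 7·t)·(-6·s + 7·t + 1)    [distributive law]
= (18 + 24·s + 24·t - 24·s^2 + 6·t^2)·(-4 - 7·t)·(-6·s + 7·t + 1)    [combine like terms]
= (-72 - 126·t - 96·s - 168·s·t - 96·t - 168·t^2 + 96·s^2 + 168·s^2·t - 24·t^2 - 42·t^3)·(-6·s + 7·t + 1)    [distributive law]
= (-72 - 222·t - 96·s - 168·s·t - 192·t^2 + 96·s^2 + 168·s^2·t - 42·t^3)·(-6·s + 7·t + 1)    [combine like terms]
= 432·s - 504·t - 72 + 1332·s·t - 1554·t^2 - 222·t + 576·s^2 - 672·s·t - 96·s + 1008·s^2·t - 1176·s·t^2 - 168·s·t + 1152·s·t^2 - 1344·t^3 - 192·t^2 - 576·s^3 + 672·s^2·t + 96·s^2 - 1008·s^3·t + 1176·s^2·t^2 + 168·s^2·t + 252·s·t^3 - 294·t^4 - 42·t^3    [distributive law]
= 336·s - 726·t - 72 + 492·s·t - 1746·t^2 + 672·s^2 + 1848·s^2·t - 24·s·t^2 - 1386·t^3 - 576·s^3 - 1008·s^3·t + 1176·s^2·t^2 + 252·s·t^3 - 294·t^4    [combine like terms]

336·s - 726·t - 72 + 492·s·t - 1746·t^2 + 672·s^2 + 1848·s^2·t - 24·s·t^2 - 1386·t^3 - 576·s^3 - 1008·s^3·t + 1176·s^2·t^2 + 252·s·t^3 - 294·t^4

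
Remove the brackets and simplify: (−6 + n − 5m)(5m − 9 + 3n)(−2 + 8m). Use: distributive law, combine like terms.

402m + 170m² − 108 + 54n − 196mn − 80m²n − 6n² + 24mn² − 200m³

(−6 + n − 5m)(5m − 9 + 3n)(−2 + 8m)
= (−30m + 54 − 18n + 5mn − 9n + 3n² − 25m² + 45m − 15mn)(−2 + 8m)    [distributive law]
= (15m + 54 − 27n − 10mn + 3n² − 25m²)(−2 + 8m)    [combine like terms]
= −30m + 120m² − 108 + 432m + 54n − 216mn + 20mn − 80m²n − 6n² + 24mn² + 50m² − 200m³    [distributive law]
= 402m + 170m² − 108 + 54n − 196mn − 80m²n − 6n² + 24mn² − 200m³    [combine like terms]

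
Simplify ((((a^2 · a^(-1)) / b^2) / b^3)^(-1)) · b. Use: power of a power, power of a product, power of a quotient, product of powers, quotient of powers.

((((a^2 · a^(-1)) / b^2) / b^3)^(-1)) · b
= ((((a^2 · a^(-1)) / b^2)^(-1)) / ((b^3)^(-1))) · b    [power of a quotient]
= ((((a^2 · a^(-1))^(-1)) / ((b^2)^(-1))) / ((b^3)^(-1))) · b    [power of a quotient]
= (((((a^2)^(-1)) · ((a^(-1))^(-1))) / ((b^2)^(-1))) / ((b^3)^(-1))) · b    [power of a product]
= (((a^(-2) · ((a^(-1))^(-1))) / ((b^2)^(-1))) / ((b^3)^(-1))) · b    [power of a power]
= (((a^(-2) · a) / ((b^2)^(-1))) / ((b^3)^(-1))) · b    [power of a power]
= ((a^(-1) / ((b^2)^(-1))) / ((b^3)^(-1))) · b    [product of powers]
= ((a^(-1) / b^(-2)) / ((b^3)^(-1))) · b    [power of a power]
= ((a^(-1) / b^(-2)) / b^(-3)) · b    [power of a power]
= a^(-1)·b^6    [quotient of powers; product of powers]

a^(-1)·b^6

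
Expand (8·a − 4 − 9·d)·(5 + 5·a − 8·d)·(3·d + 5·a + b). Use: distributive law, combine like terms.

−5·a·d + 100·a^2 + 20·a·b − 425·a^2·d + 200·a^3 + 40·a^2·b + 33·a·d^2 − 109·a·b·d − 60·d − 100·a − 20·b − 39·d^2 − 13·b·d + 216·d^3 + 72·b·d^2

(8·a − 4 − 9·d)·(5 + 5·a − 8·d)·(3·d + 5·a + b)
= (40·a + 40·a^2 − 64·a·d − 20 − 20·a + 32·d − 45·d − 45·a·d + 72·d^2)·(3·d + 5·a + b)    [distributive law]
= (20·a + 40·a^2 − 109·a·d − 20 − 13·d + 72·d^2)·(3·d + 5·a + b)    [combine like terms]
= 60·a·d + 100·a^2 + 20·a·b + 120·a^2·d + 200·a^3 + 40·a^2·b − 327·a·d^2 − 545·a^2·d − 109·a·b·d − 60·d − 100·a − 20·b − 39·d^2 − 65·a·d − 13·b·d + 216·d^3 + 360·a·d^2 + 72·b·d^2    [distributive law]
= −5·a·d + 100·a^2 + 20·a·b − 425·a^2·d + 200·a^3 + 40·a^2·b + 33·a·d^2 − 109·a·b·d − 60·d − 100·a − 20·b − 39·d^2 − 13·b·d + 216·d^3 + 72·b·d^2    [combine like terms]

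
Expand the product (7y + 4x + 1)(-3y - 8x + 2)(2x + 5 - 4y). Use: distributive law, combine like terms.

230xy² - 149y² + 84y³ - 8x²y - 318xy + 47y - 64x³ - 160x² + 4x + 10

(7y + 4x + 1)(-3y - 8x + 2)(2x + 5 - 4y)
= (-21y² - 56xy + 14y - 12xy - 32x² + 8x - 3y - 8x + 2)(2x + 5 - 4y)    [distributive law]
= (-21y² - 68xy + 11y - 32x² + 2)(2x + 5 - 4y)    [combine like terms]
= -42xy² - 105y² + 84y³ - 136x²y - 340xy + 272xy² + 22xy + 55y - 44y² - 64x³ - 160x² + 128x²y + 4x + 10 - 8y    [distributive law]
= 230xy² - 149y² + 84y³ - 8x²y - 318xy + 47y - 64x³ - 160x² + 4x + 10    [combine like terms]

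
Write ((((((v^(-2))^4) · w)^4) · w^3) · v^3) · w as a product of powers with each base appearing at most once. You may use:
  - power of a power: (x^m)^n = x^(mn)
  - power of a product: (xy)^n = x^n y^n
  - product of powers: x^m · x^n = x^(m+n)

v^(-29)·w^8

((((((v^(-2))^4) · w)^4) · w^3) · v^3) · w
= ((((((v^(-2))^4)^4) · (w^4)) · w^3) · v^3) · w    [power of a product]
= (((((v^(-2))^16) · (w^4)) · w^3) · v^3) · w    [power of a power]
= (((v^(-32) · (w^4)) · w^3) · v^3) · w    [power of a power]
= v^(-29)·w^8    [product of powers]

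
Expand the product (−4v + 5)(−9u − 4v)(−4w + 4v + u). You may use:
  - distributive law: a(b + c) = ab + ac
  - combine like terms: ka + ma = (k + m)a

(−4v + 5)(−9u − 4v)(−4w + 4v + u)
= (36uv + 16v^2 − 45u − 20v)(−4w + 4v + u)    [distributive law]
= −144uvw + 144uv^2 + 36u^2v − 64v^2w + 64v^3 + 16uv^2 + 180uw − 180uv − 45u^2 + 80vw − 80v^2 − 20uv    [distributive law]
= −144uvw + 160uv^2 + 36u^2v − 64v^2w + 64v^3 + 180uw − 200uv − 45u^2 + 80vw − 80v^2    [combine like terms]

−144uvw + 160uv^2 + 36u^2v − 64v^2w + 64v^3 + 180uw − 200uv − 45u^2 + 80vw − 80v^2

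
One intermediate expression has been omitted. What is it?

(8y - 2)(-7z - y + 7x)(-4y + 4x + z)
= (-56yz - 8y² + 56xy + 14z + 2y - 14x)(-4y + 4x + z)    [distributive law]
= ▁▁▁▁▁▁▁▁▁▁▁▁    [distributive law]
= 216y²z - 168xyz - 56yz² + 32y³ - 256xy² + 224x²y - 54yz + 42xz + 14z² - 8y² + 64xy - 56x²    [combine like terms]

Applying distributive law to the line above:

224y²z - 224xyz - 56yz² + 32y³ - 32xy² - 8y²z - 224xy² + 224x²y + 56xyz - 56yz + 56xz + 14z² - 8y² + 8xy + 2yz + 56xy - 56x² - 14xz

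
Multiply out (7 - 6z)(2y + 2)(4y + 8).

(7 - 6z)(2y + 2)(4y + 8)
= (14y + 14 - 12yz - 12z)(4y + 8)    [distributive law]
= 56y^2 + 112y + 56y + 112 - 48y^2z - 96yz - 48yz - 96z    [distributive law]
= 56y^2 + 168y + 112 - 48y^2z - 144yz - 96z    [combine like terms]

56y^2 + 168y + 112 - 48y^2z - 144yz - 96z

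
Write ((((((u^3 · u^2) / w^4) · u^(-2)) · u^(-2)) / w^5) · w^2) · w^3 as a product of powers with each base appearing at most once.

((((((u^3 · u^2) / w^4) · u^(-2)) · u^(-2)) / w^5) · w^2) · w^3
= (((((u^5 / w^4) · u^(-2)) · u^(-2)) / w^5) · w^2) · w^3    [product of powers]
= u·w^(-4)    [quotient of powers; product of powers]

u·w^(-4)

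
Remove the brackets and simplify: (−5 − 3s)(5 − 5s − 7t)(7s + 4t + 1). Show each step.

(−5 − 3s)(5 − 5s − 7t)(7s + 4t + 1)
= (−25 + 25s + 35t − 15s + 15s^2 + 21st)(7s + 4t + 1)    [distributive law]
= (−25 + 10s + 35t + 15s^2 + 21st)(7s + 4t + 1)    [combine like terms]
= −175s − 100t − 25 + 70s^2 + 40st + 10s + 245st + 140t^2 + 35t + 105s^3 + 60s^2t + 15s^2 + 147s^2t + 84st^2 + 21st    [distributive law]
= −165s − 65t − 25 + 85s^2 + 306st + 140t^2 + 105s^3 + 207s^2t + 84st^2    [combine like terms]

−165s − 65t − 25 + 85s^2 + 306st + 140t^2 + 105s^3 + 207s^2t + 84st^2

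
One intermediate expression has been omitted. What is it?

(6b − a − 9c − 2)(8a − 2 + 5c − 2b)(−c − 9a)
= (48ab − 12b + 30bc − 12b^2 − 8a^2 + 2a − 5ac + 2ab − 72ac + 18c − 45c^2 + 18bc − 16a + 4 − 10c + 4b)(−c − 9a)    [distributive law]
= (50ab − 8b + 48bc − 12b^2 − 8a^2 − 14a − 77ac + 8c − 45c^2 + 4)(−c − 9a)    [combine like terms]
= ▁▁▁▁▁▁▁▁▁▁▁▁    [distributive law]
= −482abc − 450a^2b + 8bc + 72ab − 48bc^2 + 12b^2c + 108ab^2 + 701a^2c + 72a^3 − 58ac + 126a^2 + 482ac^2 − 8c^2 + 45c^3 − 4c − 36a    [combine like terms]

After distributive law, the bracketed line is:

−50abc − 450a^2b + 8bc + 72ab − 48bc^2 − 432abc + 12b^2c + 108ab^2 + 8a^2c + 72a^3 + 14ac + 126a^2 + 77ac^2 + 693a^2c − 8c^2 − 72ac + 45c^3 + 405ac^2 − 4c − 36a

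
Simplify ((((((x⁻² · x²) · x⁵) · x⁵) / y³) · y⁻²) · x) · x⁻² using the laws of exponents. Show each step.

x⁹·y⁻⁵

((((((x⁻² · x²) · x⁵) · x⁵) / y³) · y⁻²) · x) · x⁻²
= (((((x⁰ · x⁵) · x⁵) / y³) · y⁻²) · x) · x⁻²    [product of powers]
= ((((x⁵ · x⁵) / y³) · y⁻²) · x) · x⁻²    [product of powers]
= (((x¹⁰ / y³) · y⁻²) · x) · x⁻²    [product of powers]
= x⁹·y⁻⁵    [quotient of powers; product of powers]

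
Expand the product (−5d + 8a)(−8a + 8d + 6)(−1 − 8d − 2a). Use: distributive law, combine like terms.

−428ad − 752ad² + 304a²d + 280d² + 320d³ + 30d − 32a² + 128a³ − 48a

(−5d + 8a)(−8a + 8d + 6)(−1 − 8d − 2a)
= (40ad − 40d² − 30d − 64a² + 64ad + 48a)(−1 − 8d − 2a)    [distributive law]
= (104ad − 40d² − 30d − 64a² + 48a)(−1 − 8d − 2a)    [combine like terms]
= −104ad − 832ad² − 208a²d + 40d² + 320d³ + 80ad² + 30d + 240d² + 60ad + 64a² + 512a²d + 128a³ − 48a − 384ad − 96a²    [distributive law]
= −428ad − 752ad² + 304a²d + 280d² + 320d³ + 30d − 32a² + 128a³ − 48a    [combine like terms]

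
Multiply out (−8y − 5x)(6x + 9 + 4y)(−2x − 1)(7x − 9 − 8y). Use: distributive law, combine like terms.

472x³y − 700x²y − 640x²y² − 1764xy − 2048xy² − 648y − 864y² − 512xy³ − 256y³ + 420x⁴ + 300x³ − 765x² − 405x

(−8y − 5x)(6x + 9 + 4y)(−2x − 1)(7x − 9 − 8y)
= (−48xy − 72y − 32y² − 30x² − 45x − 20xy)(−2x − 1)(7x − 9 − 8y)    [distributive law]
= (−68xy − 72y − 32y² − 30x² − 45x)(−2x − 1)(7x − 9 − 8y)    [combine like terms]
= (136x²y + 68xy + 144xy + 72y + 64xy² + 32y² + 60x³ + 30x² + 90x² + 45x)(7x − 9 − 8y)    [distributive law]
= (136x²y + 212xy + 72y + 64xy² + 32y² + 60x³ + 120x² + 45x)(7x − 9 − 8y)    [combine like terms]
= 952x³y − 1224x²y − 1088x²y² + 1484x²y − 1908xy − 1696xy² + 504xy − 648y − 576y² + 448x²y² − 576xy² − 512xy³ + 224xy² − 288y² − 256y³ + 420x⁴ − 540x³ − 480x³y + 840x³ − 1080x² − 960x²y + 315x² − 405x − 360xy    [distributive law]
= 472x³y − 700x²y − 640x²y² − 1764xy − 2048xy² − 648y − 864y² − 512xy³ − 256y³ + 420x⁴ + 300x³ − 765x² − 405x    [combine like terms]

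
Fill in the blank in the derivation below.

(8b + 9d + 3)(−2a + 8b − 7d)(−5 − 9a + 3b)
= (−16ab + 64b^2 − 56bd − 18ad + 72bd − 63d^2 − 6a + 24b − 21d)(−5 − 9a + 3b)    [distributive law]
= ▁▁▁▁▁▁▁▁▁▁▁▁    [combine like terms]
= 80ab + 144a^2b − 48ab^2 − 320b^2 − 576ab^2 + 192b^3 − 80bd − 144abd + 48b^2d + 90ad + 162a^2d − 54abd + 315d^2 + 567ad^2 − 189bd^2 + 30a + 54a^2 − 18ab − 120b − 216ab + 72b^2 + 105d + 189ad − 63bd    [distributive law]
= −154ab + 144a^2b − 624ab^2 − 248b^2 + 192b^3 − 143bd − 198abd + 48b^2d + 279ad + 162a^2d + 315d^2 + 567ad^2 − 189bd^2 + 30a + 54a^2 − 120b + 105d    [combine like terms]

By combine like terms:

(−16ab + 64b^2 + 16bd − 18ad − 63d^2 − 6a + 24b − 21d)(−5 − 9a + 3b)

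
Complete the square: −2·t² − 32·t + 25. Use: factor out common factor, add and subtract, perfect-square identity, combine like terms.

−2·t² − 32·t + 25
= −2(t² + 16·t) + 25    [factor out -2 from the t-terms]
= −2(t² + 16·t + 64 − 64) + 25    [add and subtract 64 inside the bracket]
= −2(t + 8)² + 128 + 25    [perfect-square identity]
= −2(t + 8)² + 153    [combine constants]

−2(t + 8)² + 153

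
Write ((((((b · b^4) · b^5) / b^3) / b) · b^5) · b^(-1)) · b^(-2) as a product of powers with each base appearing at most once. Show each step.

b^8

((((((b · b^4) · b^5) / b^3) / b) · b^5) · b^(-1)) · b^(-2)
= (((((b^5 · b^5) / b^3) / b) · b^5) · b^(-1)) · b^(-2)    [product of powers]
= ((((b^10 / b^3) / b) · b^5) · b^(-1)) · b^(-2)    [product of powers]
= (((b^7 / b) · b^5) · b^(-1)) · b^(-2)    [quotient of powers]
= ((b^6 · b^5) · b^(-1)) · b^(-2)    [quotient of powers]
= (b^11 · b^(-1)) · b^(-2)    [product of powers]
= b^10 · b^(-2)    [product of powers]
= b^8    [product of powers]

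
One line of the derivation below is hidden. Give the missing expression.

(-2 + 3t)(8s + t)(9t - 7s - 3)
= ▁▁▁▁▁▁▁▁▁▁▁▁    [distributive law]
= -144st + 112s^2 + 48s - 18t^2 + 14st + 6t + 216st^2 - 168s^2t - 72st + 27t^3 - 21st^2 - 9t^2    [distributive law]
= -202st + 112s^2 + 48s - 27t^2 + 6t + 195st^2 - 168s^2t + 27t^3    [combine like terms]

By distributive law:

(-16s - 2t + 24st + 3t^2)(9t - 7s - 3)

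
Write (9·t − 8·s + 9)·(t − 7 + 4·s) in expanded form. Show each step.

9·t^2 − 54·t + 28·s·t + 92·s − 32·s^2 − 63

(9·t − 8·s + 9)·(t − 7 + 4·s)
= 9·t^2 − 63·t + 36·s·t − 8·s·t + 56·s − 32·s^2 + 9·t − 63 + 36·s    [distributive law]
= 9·t^2 − 54·t + 28·s·t + 92·s − 32·s^2 − 63    [combine like terms]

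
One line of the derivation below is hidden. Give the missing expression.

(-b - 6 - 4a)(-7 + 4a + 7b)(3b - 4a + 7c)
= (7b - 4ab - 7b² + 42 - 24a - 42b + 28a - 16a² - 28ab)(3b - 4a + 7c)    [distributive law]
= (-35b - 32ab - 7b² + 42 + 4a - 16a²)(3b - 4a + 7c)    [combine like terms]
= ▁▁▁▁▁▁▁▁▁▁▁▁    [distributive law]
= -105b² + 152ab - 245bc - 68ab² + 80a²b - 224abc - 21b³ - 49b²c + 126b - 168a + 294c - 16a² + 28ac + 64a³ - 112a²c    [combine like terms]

By distributive law:

-105b² + 140ab - 245bc - 96ab² + 128a²b - 224abc - 21b³ + 28ab² - 49b²c + 126b - 168a + 294c + 12ab - 16a² + 28ac - 48a²b + 64a³ - 112a²c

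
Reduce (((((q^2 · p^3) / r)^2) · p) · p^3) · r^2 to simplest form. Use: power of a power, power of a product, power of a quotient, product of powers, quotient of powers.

p^10·q^4

(((((q^2 · p^3) / r)^2) · p) · p^3) · r^2
= (((((q^2 · p^3)^2) / (r^2)) · p) · p^3) · r^2    [power of a quotient]
= ((((((q^2)^2) · ((p^3)^2)) / (r^2)) · p) · p^3) · r^2    [power of a product]
= ((((q^4 · ((p^3)^2)) / (r^2)) · p) · p^3) · r^2    [power of a power]
= ((((q^4 · p^6) / (r^2)) · p) · p^3) · r^2    [power of a power]
= p^10·q^4    [quotient of powers; product of powers]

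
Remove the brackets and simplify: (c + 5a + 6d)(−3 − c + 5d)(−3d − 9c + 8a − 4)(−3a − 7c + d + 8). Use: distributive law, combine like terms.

−745acd − 1098c^2d − 1499cd^2 + 908cd − 714ac^2 − 145c^3 + 164c^2 + 127a^2c + 592ac + 96c + 1527ac^2d − 75c^3d + 1881c^2d^2 − 286ac^3 − 63c^4 + 169a^2c^2 − 572acd^2 + 363cd^3 − 786a^2cd + 2077a^2d + 1319ad^2 − 1748ad + 360a^3 − 1140a^2 + 480a + 120a^3c − 295a^2d^2 + 435ad^3 − 600a^3d − 786d^3 − 456d^2 + 576d − 90d^4

(c + 5a + 6d)(−3 − c + 5d)(−3d − 9c + 8a − 4)(−3a − 7c + d + 8)
= (−3c − c^2 + 5cd − 15a − 5ac + 25ad − 18d − 6cd + 30d^2)(−3d − 9c + 8a − 4)(−3a − 7c + d + 8)    [distributive law]
= (−3c − c^2 − cd − 15a − 5ac + 25ad − 18d + 30d^2)(−3d − 9c + 8a − 4)(−3a − 7c + d + 8)    [combine like terms]
= (9cd + 27c^2 − 24ac + 12c + 3c^2d + 9c^3 − 8ac^2 + 4c^2 + 3cd^2 + 9c^2d − 8acd + 4cd + 45ad + 135ac − 120a^2 + 60a + 15acd + 45ac^2 − 40a^2c + 20ac − 75ad^2 − 225acd + 200a^2d − 100ad + 54d^2 + 162cd − 144ad + 72d − 90d^3 − 270cd^2 + 240ad^2 − 120d^2)(−3a − 7c + d + 8)    [distributive law]
= (175cd + 31c^2 + 131ac + 12c + 12c^2d + 9c^3 + 37ac^2 − 267cd^2 − 218acd − 199ad − 120a^2 + 60a − 40a^2c + 165ad^2 + 200a^2d − 66d^2 + 72d − 90d^3)(−3a − 7c + d + 8)    [combine like terms]
= −525acd − 1225c^2d + 175cd^2 + 1400cd − 93ac^2 − 217c^3 + 31c^2d + 248c^2 − 393a^2c − 917ac^2 + 131acd + 1048ac − 36ac − 84c^2 + 12cd + 96c − 36ac^2d − 84c^3d + 12c^2d^2 + 96c^2d − 27ac^3 − 63c^4 + 9c^3d + 72c^3 − 111a^2c^2 − 259ac^3 + 37ac^2d + 296ac^2 + 801acd^2 + 1869c^2d^2 − 267cd^3 − 2136cd^2 + 654a^2cd + 1526ac^2d − 218acd^2 − 1744acd + 597a^2d + 1393acd − 199ad^2 − 1592ad + 360a^3 + 840a^2c − 120a^2d − 960a^2 − 180a^2 − 420ac + 60ad + 480a + 120a^3c + 280a^2c^2 − 40a^2cd − 320a^2c − 495a^2d^2 − 1155acd^2 + 165ad^3 + 1320ad^2 − 600a^3d − 1400a^2cd + 200a^2d^2 + 1600a^2d + 198ad^2 + 462cd^2 − 66d^3 − 528d^2 − 216ad − 504cd + 72d^2 + 576d + 270ad^3 + 630cd^3 − 90d^4 − 720d^3    [distributive law]
= −745acd − 1098c^2d − 1499cd^2 + 908cd − 714ac^2 − 145c^3 + 164c^2 + 127a^2c + 592ac + 96c + 1527ac^2d − 75c^3d + 1881c^2d^2 − 286ac^3 − 63c^4 + 169a^2c^2 − 572acd^2 + 363cd^3 − 786a^2cd + 2077a^2d + 1319ad^2 − 1748ad + 360a^3 − 1140a^2 + 480a + 120a^3c − 295a^2d^2 + 435ad^3 − 600a^3d − 786d^3 − 456d^2 + 576d − 90d^4    [combine like terms]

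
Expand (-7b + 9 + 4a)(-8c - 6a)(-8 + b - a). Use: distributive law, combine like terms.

-520bc + 56b²c - 88abc - 390ab + 42ab² - 66a²b + 576c + 328ac + 432a + 246a² + 32a²c + 24a³

(-7b + 9 + 4a)(-8c - 6a)(-8 + b - a)
= (56bc + 42ab - 72c - 54a - 32ac - 24a²)(-8 + b - a)    [distributive law]
= -448bc + 56b²c - 56abc - 336ab + 42ab² - 42a²b + 576c - 72bc + 72ac + 432a - 54ab + 54a² + 256ac - 32abc + 32a²c + 192a² - 24a²b + 24a³    [distributive law]
= -520bc + 56b²c - 88abc - 390ab + 42ab² - 66a²b + 576c + 328ac + 432a + 246a² + 32a²c + 24a³    [combine like terms]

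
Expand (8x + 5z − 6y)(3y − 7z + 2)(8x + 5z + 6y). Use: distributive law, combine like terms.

(8x + 5z − 6y)(3y − 7z + 2)(8x + 5z + 6y)
= (24xy − 56xz + 16x + 15yz − 35z^2 + 10z − 18y^2 + 42yz − 12y)(8x + 5z + 6y)    [distributive law]
= (24xy − 56xz + 16x + 57yz − 35z^2 + 10z − 18y^2 − 12y)(8x + 5z + 6y)    [combine like terms]
= 192x^2y + 120xyz + 144xy^2 − 448x^2z − 280xz^2 − 336xyz + 128x^2 + 80xz + 96xy + 456xyz + 285yz^2 + 342y^2z − 280xz^2 − 175z^3 − 210yz^2 + 80xz + 50z^2 + 60yz − 144xy^2 − 90y^2z − 108y^3 − 96xy − 60yz − 72y^2    [distributive law]
= 192x^2y + 240xyz − 448x^2z − 560xz^2 + 128x^2 + 160xz + 75yz^2 + 252y^2z − 175z^3 + 50z^2 − 108y^3 − 72y^2    [combine like terms]

192x^2y + 240xyz − 448x^2z − 560xz^2 + 128x^2 + 160xz + 75yz^2 + 252y^2z − 175z^3 + 50z^2 − 108y^3 − 72y^2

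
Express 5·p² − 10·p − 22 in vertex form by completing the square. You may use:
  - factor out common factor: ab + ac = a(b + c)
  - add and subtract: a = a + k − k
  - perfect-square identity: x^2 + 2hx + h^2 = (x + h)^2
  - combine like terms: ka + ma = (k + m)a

5·p² − 10·p − 22
= 5(p² − 2·p) − 22    [factor out 5 from the p-terms]
= 5(p² − 2·p + 1 − 1) − 22    [add and subtract 1 inside the bracket]
= 5(p − 1)² − 5 − 22    [perfect-square identity]
= 5(p − 1)² − 27    [combine constants]

5(p − 1)² − 27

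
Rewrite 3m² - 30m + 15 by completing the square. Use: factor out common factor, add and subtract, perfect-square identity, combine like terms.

3m² - 30m + 15
= 3(m² - 10m) + 15    [factor out 3 from the m-terms]
= 3(m² - 10m + 25 - 25) + 15    [add and subtract 25 inside the bracket]
= 3(m - 5)² - 75 + 15    [perfect-square identity]
= 3(m - 5)² - 60    [combine constants]

3(m - 5)² - 60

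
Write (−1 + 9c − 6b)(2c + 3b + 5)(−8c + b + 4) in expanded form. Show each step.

(−1 + 9c − 6b)(2c + 3b + 5)(−8c + b + 4)
= (−2c − 3b − 5 + 18c^2 + 27bc + 45c − 12bc − 18b^2 − 30b)(−8c + b + 4)    [distributive law]
= (43c − 33b − 5 + 18c^2 + 15bc − 18b^2)(−8c + b + 4)    [combine like terms]
= −344c^2 + 43bc + 172c + 264bc − 33b^2 − 132b + 40c − 5b − 20 − 144c^3 + 18bc^2 + 72c^2 − 120bc^2 + 15b^2c + 60bc + 144b^2c − 18b^3 − 72b^2    [distributive law]
= −272c^2 + 367bc + 212c − 105b^2 − 137b − 20 − 144c^3 − 102bc^2 + 159b^2c − 18b^3    [combine like terms]

−272c^2 + 367bc + 212c − 105b^2 − 137b − 20 − 144c^3 − 102bc^2 + 159b^2c − 18b^3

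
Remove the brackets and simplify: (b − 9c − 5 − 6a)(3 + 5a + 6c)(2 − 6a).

6b − 8ab − 30a^2b + 12bc − 36abc − 114c + 180ac + 486a^2c − 108c^2 + 324ac^2 − 30 + 4a + 198a^2 + 180a^3

(b − 9c − 5 − 6a)(3 + 5a + 6c)(2 − 6a)
= (3b + 5ab + 6bc − 27c − 45ac − 54c^2 − 15 − 25a − 30c − 18a − 30a^2 − 36ac)(2 − 6a)    [distributive law]
= (3b + 5ab + 6bc − 57c − 81ac − 54c^2 − 15 − 43a − 30a^2)(2 − 6a)    [combine like terms]
= 6b − 18ab + 10ab − 30a^2b + 12bc − 36abc − 114c + 342ac − 162ac + 486a^2c − 108c^2 + 324ac^2 − 30 + 90a − 86a + 258a^2 − 60a^2 + 180a^3    [distributive law]
= 6b − 8ab − 30a^2b + 12bc − 36abc − 114c + 180ac + 486a^2c − 108c^2 + 324ac^2 − 30 + 4a + 198a^2 + 180a^3    [combine like terms]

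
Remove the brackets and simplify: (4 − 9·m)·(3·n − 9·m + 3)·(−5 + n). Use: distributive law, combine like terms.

−48·n + 12·n² + 315·m + 72·m·n − 60 − 27·m·n² − 405·m² + 81·m²·n

(4 − 9·m)·(3·n − 9·m + 3)·(−5 + n)
= (12·n − 36·m + 12 − 27·m·n + 81·m² − 27·m)·(−5 + n)    [distributive law]
= (12·n − 63·m + 12 − 27·m·n + 81·m²)·(−5 + n)    [combine like terms]
= −60·n + 12·n² + 315·m − 63·m·n − 60 + 12·n + 135·m·n − 27·m·n² − 405·m² + 81·m²·n    [distributive law]
= −48·n + 12·n² + 315·m + 72·m·n − 60 − 27·m·n² − 405·m² + 81·m²·n    [combine like terms]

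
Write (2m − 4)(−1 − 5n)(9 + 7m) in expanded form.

(2m − 4)(−1 − 5n)(9 + 7m)
= (−2m − 10mn + 4 + 20n)(9 + 7m)    [distributive law]
= −18m − 14m^2 − 90mn − 70m^2n + 36 + 28m + 180n + 140mn    [distributive law]
= 10m − 14m^2 + 50mn − 70m^2n + 36 + 180n    [combine like terms]

10m − 14m^2 + 50mn − 70m^2n + 36 + 180n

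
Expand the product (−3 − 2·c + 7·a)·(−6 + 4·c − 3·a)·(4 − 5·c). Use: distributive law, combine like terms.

72 − 90·c − 132·a + 301·a·c − 32·c^2 + 40·c^3 − 170·a·c^2 − 84·a^2 + 105·a^2·c

(−3 − 2·c + 7·a)·(−6 + 4·c − 3·a)·(4 − 5·c)
= (18 − 12·c + 9·a + 12·c − 8·c^2 + 6·a·c − 42·a + 28·a·c − 21·a^2)·(4 − 5·c)    [distributive law]
= (18 − 33·a − 8·c^2 + 34·a·c − 21·a^2)·(4 − 5·c)    [combine like terms]
= 72 − 90·c − 132·a + 165·a·c − 32·c^2 + 40·c^3 + 136·a·c − 170·a·c^2 − 84·a^2 + 105·a^2·c    [distributive law]
= 72 − 90·c − 132·a + 301·a·c − 32·c^2 + 40·c^3 − 170·a·c^2 − 84·a^2 + 105·a^2·c    [combine like terms]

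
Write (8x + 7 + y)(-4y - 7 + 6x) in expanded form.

-26xy - 14x + 48x² - 35y - 49 - 4y²

(8x + 7 + y)(-4y - 7 + 6x)
= -32xy - 56x + 48x² - 28y - 49 + 42x - 4y² - 7y + 6xy    [distributive law]
= -26xy - 14x + 48x² - 35y - 49 - 4y²    [combine like terms]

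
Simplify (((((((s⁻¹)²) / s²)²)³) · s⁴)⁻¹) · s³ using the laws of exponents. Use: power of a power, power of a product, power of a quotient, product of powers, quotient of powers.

s²³

(((((((s⁻¹)²) / s²)²)³) · s⁴)⁻¹) · s³
= (((((((s⁻¹)²) / s²)²)³)⁻¹) · ((s⁴)⁻¹)) · s³    [power of a product]
= ((((((s⁻¹)²) / s²)²)⁻³) · ((s⁴)⁻¹)) · s³    [power of a power]
= (((((s⁻¹)²) / s²)⁻⁶) · ((s⁴)⁻¹)) · s³    [power of a power]
= (((((s⁻¹)²)⁻⁶) / ((s²)⁻⁶)) · ((s⁴)⁻¹)) · s³    [power of a quotient]
= ((((s⁻¹)⁻¹²) / ((s²)⁻⁶)) · ((s⁴)⁻¹)) · s³    [power of a power]
= ((s¹² / ((s²)⁻⁶)) · ((s⁴)⁻¹)) · s³    [power of a power]
= ((s¹² / s⁻¹²) · ((s⁴)⁻¹)) · s³    [power of a power]
= (s²⁴ · ((s⁴)⁻¹)) · s³    [quotient of powers]
= (s²⁴ · s⁻⁴) · s³    [power of a power]
= s²⁰ · s³    [product of powers]
= s²³    [product of powers]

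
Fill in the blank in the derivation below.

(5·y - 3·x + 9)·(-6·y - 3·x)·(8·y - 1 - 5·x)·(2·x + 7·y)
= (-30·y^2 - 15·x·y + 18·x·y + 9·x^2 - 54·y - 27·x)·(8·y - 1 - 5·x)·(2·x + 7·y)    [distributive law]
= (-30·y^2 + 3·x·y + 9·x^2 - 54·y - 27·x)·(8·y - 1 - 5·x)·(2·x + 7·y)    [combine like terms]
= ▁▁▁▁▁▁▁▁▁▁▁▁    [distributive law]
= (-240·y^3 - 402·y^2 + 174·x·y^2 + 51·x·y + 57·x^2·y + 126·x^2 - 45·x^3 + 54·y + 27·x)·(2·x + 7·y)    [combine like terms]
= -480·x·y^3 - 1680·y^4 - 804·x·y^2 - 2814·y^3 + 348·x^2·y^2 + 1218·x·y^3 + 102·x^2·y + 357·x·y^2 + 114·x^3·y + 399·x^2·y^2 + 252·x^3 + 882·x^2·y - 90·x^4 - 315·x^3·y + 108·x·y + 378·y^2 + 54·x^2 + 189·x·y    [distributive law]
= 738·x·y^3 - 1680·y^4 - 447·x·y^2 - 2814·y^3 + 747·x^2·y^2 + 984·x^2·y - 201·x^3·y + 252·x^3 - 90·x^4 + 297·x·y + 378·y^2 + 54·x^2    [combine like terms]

By distributive law:

(-240·y^3 + 30·y^2 + 150·x·y^2 + 24·x·y^2 - 3·x·y - 15·x^2·y + 72·x^2·y - 9·x^2 - 45·x^3 - 432·y^2 + 54·y + 270·x·y - 216·x·y + 27·x + 135·x^2)·(2·x + 7·y)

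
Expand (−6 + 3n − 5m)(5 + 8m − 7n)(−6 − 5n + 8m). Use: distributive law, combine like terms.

(−6 + 3n − 5m)(5 + 8m − 7n)(−6 − 5n + 8m)
= (−30 − 48m + 42n + 15n + 24mn − 21n^2 − 25m − 40m^2 + 35mn)(−6 − 5n + 8m)    [distributive law]
= (−30 − 73m + 57n + 59mn − 21n^2 − 40m^2)(−6 − 5n + 8m)    [combine like terms]
= 180 + 150n − 240m + 438m + 365mn − 584m^2 − 342n − 285n^2 + 456mn − 354mn − 295mn^2 + 472m^2n + 126n^2 + 105n^3 − 168mn^2 + 240m^2 + 200m^2n − 320m^3    [distributive law]
= 180 − 192n + 198m + 467mn − 344m^2 − 159n^2 − 463mn^2 + 672m^2n + 105n^3 − 320m^3    [combine like terms]

180 − 192n + 198m + 467mn − 344m^2 − 159n^2 − 463mn^2 + 672m^2n + 105n^3 − 320m^3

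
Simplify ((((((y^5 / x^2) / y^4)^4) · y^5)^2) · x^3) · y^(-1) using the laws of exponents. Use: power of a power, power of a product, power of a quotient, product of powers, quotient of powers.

x^(-13)y^17

((((((y^5 / x^2) / y^4)^4) · y^5)^2) · x^3) · y^(-1)
= ((((((y^5 / x^2) / y^4)^4)^2) · ((y^5)^2)) · x^3) · y^(-1)    [power of a product]
= (((((y^5 / x^2) / y^4)^8) · ((y^5)^2)) · x^3) · y^(-1)    [power of a power]
= (((((y^5 / x^2)^8) / ((y^4)^8)) · ((y^5)^2)) · x^3) · y^(-1)    [power of a quotient]
= ((((((y^5)^8) / ((x^2)^8)) / ((y^4)^8)) · ((y^5)^2)) · x^3) · y^(-1)    [power of a quotient]
= ((((y^40 / ((x^2)^8)) / ((y^4)^8)) · ((y^5)^2)) · x^3) · y^(-1)    [power of a power]
= ((((y^40 / x^16) / ((y^4)^8)) · ((y^5)^2)) · x^3) · y^(-1)    [power of a power]
= ((((y^40 / x^16) / y^32) · ((y^5)^2)) · x^3) · y^(-1)    [power of a power]
= ((((y^40 / x^16) / y^32) · y^10) · x^3) · y^(-1)    [power of a power]
= x^(-13)y^17    [quotient of powers; product of powers]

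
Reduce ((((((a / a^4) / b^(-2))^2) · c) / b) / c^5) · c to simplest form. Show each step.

a^(-6)b^3c^(-3)

((((((a / a^4) / b^(-2))^2) · c) / b) / c^5) · c
= ((((((a / a^4)^2) / ((b^(-2))^2)) · c) / b) / c^5) · c    [power of a quotient]
= ((((((a^2) / ((a^4)^2)) / ((b^(-2))^2)) · c) / b) / c^5) · c    [power of a quotient]
= (((((a^2 / a^8) / ((b^(-2))^2)) · c) / b) / c^5) · c    [power of a power]
= ((((a^(-6) / ((b^(-2))^2)) · c) / b) / c^5) · c    [quotient of powers]
= ((((a^(-6) / b^(-4)) · c) / b) / c^5) · c    [power of a power]
= a^(-6)b^3c^(-3)    [quotient of powers; product of powers]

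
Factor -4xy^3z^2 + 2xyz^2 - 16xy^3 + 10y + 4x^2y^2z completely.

2y(-2xy^2z^2 + xz^2 - 8xy^2 + 5 + 2x^2yz)

-4xy^3z^2 + 2xyz^2 - 16xy^3 + 10y + 4x^2y^2z
= 2(-2xy^3z^2 + xyz^2 - 8xy^3 + 5y + 2x^2y^2z)    [factor out 2]
= 2y(-2xy^2z^2 + xz^2 - 8xy^2 + 5 + 2x^2yz)    [factor out y]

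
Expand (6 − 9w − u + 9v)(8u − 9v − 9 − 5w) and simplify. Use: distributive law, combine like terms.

57u − 135v − 54 + 51w − 67uw + 36vw + 45w² − 8u² + 81uv − 81v²

(6 − 9w − u + 9v)(8u − 9v − 9 − 5w)
= 48u − 54v − 54 − 30w − 72uw + 81vw + 81w + 45w² − 8u² + 9uv + 9u + 5uw + 72uv − 81v² − 81v − 45vw    [distributive law]
= 57u − 135v − 54 + 51w − 67uw + 36vw + 45w² − 8u² + 81uv − 81v²    [combine like terms]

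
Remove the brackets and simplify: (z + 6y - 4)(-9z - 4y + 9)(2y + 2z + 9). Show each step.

(z + 6y - 4)(-9z - 4y + 9)(2y + 2z + 9)
= (-9z^2 - 4yz + 9z - 54yz - 24y^2 + 54y + 36z + 16y - 36)(2y + 2z + 9)    [distributive law]
= (-9z^2 - 58yz + 45z - 24y^2 + 70y - 36)(2y + 2z + 9)    [combine like terms]
= -18yz^2 - 18z^3 - 81z^2 - 116y^2z - 116yz^2 - 522yz + 90yz + 90z^2 + 405z - 48y^3 - 48y^2z - 216y^2 + 140y^2 + 140yz + 630y - 72y - 72z - 324    [distributive law]
= -134yz^2 - 18z^3 + 9z^2 - 164y^2z - 292yz + 333z - 48y^3 - 76y^2 + 558y - 324    [combine like terms]

-134yz^2 - 18z^3 + 9z^2 - 164y^2z - 292yz + 333z - 48y^3 - 76y^2 + 558y - 324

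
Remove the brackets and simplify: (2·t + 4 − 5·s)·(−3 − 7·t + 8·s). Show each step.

−34·t − 14·t^2 + 51·s·t − 12 + 47·s − 40·s^2

(2·t + 4 − 5·s)·(−3 − 7·t + 8·s)
= −6·t − 14·t^2 + 16·s·t − 12 − 28·t + 32·s + 15·s + 35·s·t − 40·s^2    [distributive law]
= −34·t − 14·t^2 + 51·s·t − 12 + 47·s − 40·s^2    [combine like terms]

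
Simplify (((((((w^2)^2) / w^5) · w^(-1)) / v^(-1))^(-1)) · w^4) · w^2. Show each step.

(((((((w^2)^2) / w^5) · w^(-1)) / v^(-1))^(-1)) · w^4) · w^2
= (((((((w^2)^2) / w^5) · w^(-1))^(-1)) / ((v^(-1))^(-1))) · w^4) · w^2    [power of a quotient]
= (((((((w^2)^2) / w^5)^(-1)) · ((w^(-1))^(-1))) / ((v^(-1))^(-1))) · w^4) · w^2    [power of a product]
= (((((((w^2)^2)^(-1)) / ((w^5)^(-1))) · ((w^(-1))^(-1))) / ((v^(-1))^(-1))) · w^4) · w^2    [power of a quotient]
= ((((((w^2)^(-2)) / ((w^5)^(-1))) · ((w^(-1))^(-1))) / ((v^(-1))^(-1))) · w^4) · w^2    [power of a power]
= ((((w^(-4) / ((w^5)^(-1))) · ((w^(-1))^(-1))) / ((v^(-1))^(-1))) · w^4) · w^2    [power of a power]
= ((((w^(-4) / w^(-5)) · ((w^(-1))^(-1))) / ((v^(-1))^(-1))) · w^4) · w^2    [power of a power]
= (((w · ((w^(-1))^(-1))) / ((v^(-1))^(-1))) · w^4) · w^2    [quotient of powers]
= (((w · w) / ((v^(-1))^(-1))) · w^4) · w^2    [power of a power]
= ((w^2 / ((v^(-1))^(-1))) · w^4) · w^2    [product of powers]
= ((w^2 / v) · w^4) · w^2    [power of a power]
= v^(-1)·w^8    [quotient of powers; product of powers]

v^(-1)·w^8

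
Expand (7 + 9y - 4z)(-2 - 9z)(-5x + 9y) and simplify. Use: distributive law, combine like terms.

(7 + 9y - 4z)(-2 - 9z)(-5x + 9y)
= (-14 - 63z - 18y - 81yz + 8z + 36z²)(-5x + 9y)    [distributive law]
= (-14 - 55z - 18y - 81yz + 36z²)(-5x + 9y)    [combine like terms]
= 70x - 126y + 275xz - 495yz + 90xy - 162y² + 405xyz - 729y²z - 180xz² + 324yz²    [distributive law]

70x - 126y + 275xz - 495yz + 90xy - 162y² + 405xyz - 729y²z - 180xz² + 324yz²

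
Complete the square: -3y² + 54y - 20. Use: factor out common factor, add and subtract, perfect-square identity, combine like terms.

-3(y - 9)² + 223

-3y² + 54y - 20
= -3(y² - 18y) - 20    [factor out -3 from the y-terms]
= -3(y² - 18y + 81 - 81) - 20    [add and subtract 81 inside the bracket]
= -3(y - 9)² + 243 - 20    [perfect-square identity]
= -3(y - 9)² + 223    [combine constants]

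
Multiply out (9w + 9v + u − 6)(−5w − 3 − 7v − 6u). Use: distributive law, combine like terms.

−45w² + 3w − 108vw − 59uw + 15v − 63v² − 61uv + 33u − 6u² + 18

(9w + 9v + u − 6)(−5w − 3 − 7v − 6u)
= −45w² − 27w − 63vw − 54uw − 45vw − 27v − 63v² − 54uv − 5uw − 3u − 7uv − 6u² + 30w + 18 + 42v + 36u    [distributive law]
= −45w² + 3w − 108vw − 59uw + 15v − 63v² − 61uv + 33u − 6u² + 18    [combine like terms]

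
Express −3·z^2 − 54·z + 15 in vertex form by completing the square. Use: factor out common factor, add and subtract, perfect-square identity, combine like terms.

−3·z^2 − 54·z + 15
= −3(z^2 + 18·z) + 15    [factor out -3 from the z-terms]
= −3(z^2 + 18·z + 81 − 81) + 15    [add and subtract 81 inside the bracket]
= −3(z + 9)^2 + 243 + 15    [perfect-square identity]
= −3(z + 9)^2 + 258    [combine constants]

−3(z + 9)^2 + 258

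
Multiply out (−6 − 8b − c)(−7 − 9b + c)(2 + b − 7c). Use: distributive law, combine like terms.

84 + 262b − 292c + 254b^2 − 767bc − 9c^2 + 72b^3 − 503b^2c − 8bc^2 + 7c^3

(−6 − 8b − c)(−7 − 9b + c)(2 + b − 7c)
= (42 + 54b − 6c + 56b + 72b^2 − 8bc + 7c + 9bc − c^2)(2 + b − 7c)    [distributive law]
= (42 + 110b + c + 72b^2 + bc − c^2)(2 + b − 7c)    [combine like terms]
= 84 + 42b − 294c + 220b + 110b^2 − 770bc + 2c + bc − 7c^2 + 144b^2 + 72b^3 − 504b^2c + 2bc + b^2c − 7bc^2 − 2c^2 − bc^2 + 7c^3    [distributive law]
= 84 + 262b − 292c + 254b^2 − 767bc − 9c^2 + 72b^3 − 503b^2c − 8bc^2 + 7c^3    [combine like terms]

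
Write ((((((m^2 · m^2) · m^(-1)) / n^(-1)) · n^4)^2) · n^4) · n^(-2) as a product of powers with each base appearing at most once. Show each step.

((((((m^2 · m^2) · m^(-1)) / n^(-1)) · n^4)^2) · n^4) · n^(-2)
= ((((((m^2 · m^2) · m^(-1)) / n^(-1))^2) · ((n^4)^2)) · n^4) · n^(-2)    [power of a product]
= ((((((m^2 · m^2) · m^(-1))^2) / ((n^(-1))^2)) · ((n^4)^2)) · n^4) · n^(-2)    [power of a quotient]
= ((((((m^2 · m^2)^2) · ((m^(-1))^2)) / ((n^(-1))^2)) · ((n^4)^2)) · n^4) · n^(-2)    [power of a product]
= (((((((m^2)^2) · ((m^2)^2)) · ((m^(-1))^2)) / ((n^(-1))^2)) · ((n^4)^2)) · n^4) · n^(-2)    [power of a product]
= (((((m^4 · ((m^2)^2)) · ((m^(-1))^2)) / ((n^(-1))^2)) · ((n^4)^2)) · n^4) · n^(-2)    [power of a power]
= (((((m^4 · m^4) · ((m^(-1))^2)) / ((n^(-1))^2)) · ((n^4)^2)) · n^4) · n^(-2)    [power of a power]
= ((((m^8 · ((m^(-1))^2)) / ((n^(-1))^2)) · ((n^4)^2)) · n^4) · n^(-2)    [product of powers]
= ((((m^8 · m^(-2)) / ((n^(-1))^2)) · ((n^4)^2)) · n^4) · n^(-2)    [power of a power]
= (((m^6 / ((n^(-1))^2)) · ((n^4)^2)) · n^4) · n^(-2)    [product of powers]
= (((m^6 / n^(-2)) · ((n^4)^2)) · n^4) · n^(-2)    [power of a power]
= (((m^6 / n^(-2)) · n^8) · n^4) · n^(-2)    [power of a power]
= m^6·n^12    [quotient of powers; product of powers]

m^6·n^12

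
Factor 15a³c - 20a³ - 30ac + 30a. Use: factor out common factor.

5a(3a²c - 4a² - 6c + 6)

15a³c - 20a³ - 30ac + 30a
= 5(3a³c - 4a³ - 6ac + 6a)    [factor out 5]
= 5a(3a²c - 4a² - 6c + 6)    [factor out a]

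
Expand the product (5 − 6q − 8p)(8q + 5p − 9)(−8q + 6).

(5 − 6q − 8p)(8q + 5p − 9)(−8q + 6)
= (40q + 25p − 45 − 48q^2 − 30pq + 54q − 64pq − 40p^2 + 72p)(−8q + 6)    [distributive law]
= (94q + 97p − 45 − 48q^2 − 94pq − 40p^2)(−8q + 6)    [combine like terms]
= −752q^2 + 564q − 776pq + 582p + 360q − 270 + 384q^3 − 288q^2 + 752pq^2 − 564pq + 320p^2q − 240p^2    [distributive law]
= −1040q^2 + 924q − 1340pq + 582p − 270 + 384q^3 + 752pq^2 + 320p^2q − 240p^2    [combine like terms]

−1040q^2 + 924q − 1340pq + 582p − 270 + 384q^3 + 752pq^2 + 320p^2q − 240p^2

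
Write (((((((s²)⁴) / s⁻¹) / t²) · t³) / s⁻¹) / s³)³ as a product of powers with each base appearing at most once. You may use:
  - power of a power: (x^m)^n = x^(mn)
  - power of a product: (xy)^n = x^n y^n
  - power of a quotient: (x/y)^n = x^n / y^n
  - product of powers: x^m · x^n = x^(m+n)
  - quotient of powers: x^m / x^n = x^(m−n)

(((((((s²)⁴) / s⁻¹) / t²) · t³) / s⁻¹) / s³)³
= (((((((s²)⁴) / s⁻¹) / t²) · t³) / s⁻¹)³) / ((s³)³)    [power of a quotient]
= (((((((s²)⁴) / s⁻¹) / t²) · t³)³) / ((s⁻¹)³)) / ((s³)³)    [power of a quotient]
= (((((((s²)⁴) / s⁻¹) / t²)³) · ((t³)³)) / ((s⁻¹)³)) / ((s³)³)    [power of a product]
= (((((((s²)⁴) / s⁻¹)³) / ((t²)³)) · ((t³)³)) / ((s⁻¹)³)) / ((s³)³)    [power of a quotient]
= (((((((s²)⁴)³) / ((s⁻¹)³)) / ((t²)³)) · ((t³)³)) / ((s⁻¹)³)) / ((s³)³)    [power of a quotient]
= ((((((s²)¹²) / ((s⁻¹)³)) / ((t²)³)) · ((t³)³)) / ((s⁻¹)³)) / ((s³)³)    [power of a power]
= ((((s²⁴ / ((s⁻¹)³)) / ((t²)³)) · ((t³)³)) / ((s⁻¹)³)) / ((s³)³)    [power of a power]
= ((((s²⁴ / s⁻³) / ((t²)³)) · ((t³)³)) / ((s⁻¹)³)) / ((s³)³)    [power of a power]
= (((s²⁷ / ((t²)³)) · ((t³)³)) / ((s⁻¹)³)) / ((s³)³)    [quotient of powers]
= (((s²⁷ / t⁶) · ((t³)³)) / ((s⁻¹)³)) / ((s³)³)    [power of a power]
= (((s²⁷ / t⁶) · t⁹) / ((s⁻¹)³)) / ((s³)³)    [power of a power]
= (((s²⁷ / t⁶) · t⁹) / s⁻³) / ((s³)³)    [power of a power]
= (((s²⁷ / t⁶) · t⁹) / s⁻³) / s⁹    [power of a power]
= s²¹t³    [quotient of powers; product of powers]

s²¹t³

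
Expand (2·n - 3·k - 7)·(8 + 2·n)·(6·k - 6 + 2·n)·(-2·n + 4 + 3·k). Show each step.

168·n² - 1168·n + 12·k·n + 72·n³ - 12·k·n² + 108·k²·n² - 16·n⁴ + 144·k²·n - 1152·k² - 432·k³ + 240·k - 108·k³·n + 1344

(2·n - 3·k - 7)·(8 + 2·n)·(6·k - 6 + 2·n)·(-2·n + 4 + 3·k)
= (16·n + 4·n² - 24·k - 6·k·n - 56 - 14·n)·(6·k - 6 + 2·n)·(-2·n + 4 + 3·k)    [distributive law]
= (2·n + 4·n² - 24·k - 6·k·n - 56)·(6·k - 6 + 2·n)·(-2·n + 4 + 3·k)    [combine like terms]
= (12·k·n - 12·n + 4·n² + 24·k·n² - 24·n² + 8·n³ - 144·k² + 144·k - 48·k·n - 36·k²·n + 36·k·n - 12·k·n² - 336·k + 336 - 112·n)·(-2·n + 4 + 3·k)    [distributive law]
= (-124·n - 20·n² + 12·k·n² + 8·n³ - 144·k² - 192·k - 36·k²·n + 336)·(-2·n + 4 + 3·k)    [combine like terms]
= 248·n² - 496·n - 372·k·n + 40·n³ - 80·n² - 60·k·n² - 24·k·n³ + 48·k·n² + 36·k²·n² - 16·n⁴ + 32·n³ + 24·k·n³ + 288·k²·n - 576·k² - 432·k³ + 384·k·n - 768·k - 576·k² + 72·k²·n² - 144·k²·n - 108·k³·n - 672·n + 1344 + 1008·k    [distributive law]
= 168·n² - 1168·n + 12·k·n + 72·n³ - 12·k·n² + 108·k²·n² - 16·n⁴ + 144·k²·n - 1152·k² - 432·k³ + 240·k - 108·k³·n + 1344    [combine like terms]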